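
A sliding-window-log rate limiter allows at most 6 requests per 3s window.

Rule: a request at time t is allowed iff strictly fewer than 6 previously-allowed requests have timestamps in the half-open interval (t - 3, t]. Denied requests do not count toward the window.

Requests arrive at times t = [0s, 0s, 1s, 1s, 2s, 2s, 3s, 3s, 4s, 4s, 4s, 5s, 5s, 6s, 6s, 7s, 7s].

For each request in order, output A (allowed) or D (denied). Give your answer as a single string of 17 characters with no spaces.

Answer: AAAAAAAAAADAAAAAA

Derivation:
Tracking allowed requests in the window:
  req#1 t=0s: ALLOW
  req#2 t=0s: ALLOW
  req#3 t=1s: ALLOW
  req#4 t=1s: ALLOW
  req#5 t=2s: ALLOW
  req#6 t=2s: ALLOW
  req#7 t=3s: ALLOW
  req#8 t=3s: ALLOW
  req#9 t=4s: ALLOW
  req#10 t=4s: ALLOW
  req#11 t=4s: DENY
  req#12 t=5s: ALLOW
  req#13 t=5s: ALLOW
  req#14 t=6s: ALLOW
  req#15 t=6s: ALLOW
  req#16 t=7s: ALLOW
  req#17 t=7s: ALLOW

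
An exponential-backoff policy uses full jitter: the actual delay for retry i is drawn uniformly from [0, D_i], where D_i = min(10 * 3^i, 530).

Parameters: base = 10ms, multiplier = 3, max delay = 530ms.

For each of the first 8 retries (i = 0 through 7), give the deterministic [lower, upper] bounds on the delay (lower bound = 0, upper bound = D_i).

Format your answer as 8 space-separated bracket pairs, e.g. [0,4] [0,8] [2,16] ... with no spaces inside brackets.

Computing bounds per retry:
  i=0: D_i=min(10*3^0,530)=10, bounds=[0,10]
  i=1: D_i=min(10*3^1,530)=30, bounds=[0,30]
  i=2: D_i=min(10*3^2,530)=90, bounds=[0,90]
  i=3: D_i=min(10*3^3,530)=270, bounds=[0,270]
  i=4: D_i=min(10*3^4,530)=530, bounds=[0,530]
  i=5: D_i=min(10*3^5,530)=530, bounds=[0,530]
  i=6: D_i=min(10*3^6,530)=530, bounds=[0,530]
  i=7: D_i=min(10*3^7,530)=530, bounds=[0,530]

Answer: [0,10] [0,30] [0,90] [0,270] [0,530] [0,530] [0,530] [0,530]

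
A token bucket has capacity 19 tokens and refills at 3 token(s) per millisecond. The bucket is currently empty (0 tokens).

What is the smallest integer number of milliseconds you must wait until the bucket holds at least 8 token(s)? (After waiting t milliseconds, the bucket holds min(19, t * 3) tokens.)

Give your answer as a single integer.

Need t * 3 >= 8, so t >= 8/3.
Smallest integer t = ceil(8/3) = 3.

Answer: 3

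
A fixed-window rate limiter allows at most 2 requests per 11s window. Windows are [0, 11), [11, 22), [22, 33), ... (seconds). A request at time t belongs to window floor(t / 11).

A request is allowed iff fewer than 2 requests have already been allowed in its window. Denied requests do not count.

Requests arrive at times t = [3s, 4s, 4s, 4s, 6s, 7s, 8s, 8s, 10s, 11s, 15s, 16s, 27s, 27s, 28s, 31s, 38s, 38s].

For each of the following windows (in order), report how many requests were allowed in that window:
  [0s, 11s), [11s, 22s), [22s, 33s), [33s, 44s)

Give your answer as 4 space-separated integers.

Processing requests:
  req#1 t=3s (window 0): ALLOW
  req#2 t=4s (window 0): ALLOW
  req#3 t=4s (window 0): DENY
  req#4 t=4s (window 0): DENY
  req#5 t=6s (window 0): DENY
  req#6 t=7s (window 0): DENY
  req#7 t=8s (window 0): DENY
  req#8 t=8s (window 0): DENY
  req#9 t=10s (window 0): DENY
  req#10 t=11s (window 1): ALLOW
  req#11 t=15s (window 1): ALLOW
  req#12 t=16s (window 1): DENY
  req#13 t=27s (window 2): ALLOW
  req#14 t=27s (window 2): ALLOW
  req#15 t=28s (window 2): DENY
  req#16 t=31s (window 2): DENY
  req#17 t=38s (window 3): ALLOW
  req#18 t=38s (window 3): ALLOW

Allowed counts by window: 2 2 2 2

Answer: 2 2 2 2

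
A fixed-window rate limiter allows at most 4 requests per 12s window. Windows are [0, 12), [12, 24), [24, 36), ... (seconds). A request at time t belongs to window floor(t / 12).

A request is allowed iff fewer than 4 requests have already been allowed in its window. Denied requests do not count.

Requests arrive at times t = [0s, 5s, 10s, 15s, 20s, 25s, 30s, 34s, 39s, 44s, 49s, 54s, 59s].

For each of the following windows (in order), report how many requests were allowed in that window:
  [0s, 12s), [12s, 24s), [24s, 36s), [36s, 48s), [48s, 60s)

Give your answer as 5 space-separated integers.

Answer: 3 2 3 2 3

Derivation:
Processing requests:
  req#1 t=0s (window 0): ALLOW
  req#2 t=5s (window 0): ALLOW
  req#3 t=10s (window 0): ALLOW
  req#4 t=15s (window 1): ALLOW
  req#5 t=20s (window 1): ALLOW
  req#6 t=25s (window 2): ALLOW
  req#7 t=30s (window 2): ALLOW
  req#8 t=34s (window 2): ALLOW
  req#9 t=39s (window 3): ALLOW
  req#10 t=44s (window 3): ALLOW
  req#11 t=49s (window 4): ALLOW
  req#12 t=54s (window 4): ALLOW
  req#13 t=59s (window 4): ALLOW

Allowed counts by window: 3 2 3 2 3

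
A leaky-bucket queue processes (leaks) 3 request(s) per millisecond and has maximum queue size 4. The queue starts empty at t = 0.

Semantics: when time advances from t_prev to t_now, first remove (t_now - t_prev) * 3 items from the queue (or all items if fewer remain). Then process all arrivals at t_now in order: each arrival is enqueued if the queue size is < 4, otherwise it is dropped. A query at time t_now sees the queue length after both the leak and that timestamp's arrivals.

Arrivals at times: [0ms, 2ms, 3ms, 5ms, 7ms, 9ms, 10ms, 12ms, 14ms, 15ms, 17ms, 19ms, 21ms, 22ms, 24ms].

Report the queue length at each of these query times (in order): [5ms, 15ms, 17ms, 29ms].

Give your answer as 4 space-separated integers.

Queue lengths at query times:
  query t=5ms: backlog = 1
  query t=15ms: backlog = 1
  query t=17ms: backlog = 1
  query t=29ms: backlog = 0

Answer: 1 1 1 0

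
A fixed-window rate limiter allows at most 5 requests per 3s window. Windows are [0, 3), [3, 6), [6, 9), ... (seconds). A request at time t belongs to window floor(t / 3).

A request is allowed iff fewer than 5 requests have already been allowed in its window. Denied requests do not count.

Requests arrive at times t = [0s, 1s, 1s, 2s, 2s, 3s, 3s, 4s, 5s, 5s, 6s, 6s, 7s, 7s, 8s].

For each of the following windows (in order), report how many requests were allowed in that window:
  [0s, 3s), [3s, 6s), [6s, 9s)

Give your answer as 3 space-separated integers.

Processing requests:
  req#1 t=0s (window 0): ALLOW
  req#2 t=1s (window 0): ALLOW
  req#3 t=1s (window 0): ALLOW
  req#4 t=2s (window 0): ALLOW
  req#5 t=2s (window 0): ALLOW
  req#6 t=3s (window 1): ALLOW
  req#7 t=3s (window 1): ALLOW
  req#8 t=4s (window 1): ALLOW
  req#9 t=5s (window 1): ALLOW
  req#10 t=5s (window 1): ALLOW
  req#11 t=6s (window 2): ALLOW
  req#12 t=6s (window 2): ALLOW
  req#13 t=7s (window 2): ALLOW
  req#14 t=7s (window 2): ALLOW
  req#15 t=8s (window 2): ALLOW

Allowed counts by window: 5 5 5

Answer: 5 5 5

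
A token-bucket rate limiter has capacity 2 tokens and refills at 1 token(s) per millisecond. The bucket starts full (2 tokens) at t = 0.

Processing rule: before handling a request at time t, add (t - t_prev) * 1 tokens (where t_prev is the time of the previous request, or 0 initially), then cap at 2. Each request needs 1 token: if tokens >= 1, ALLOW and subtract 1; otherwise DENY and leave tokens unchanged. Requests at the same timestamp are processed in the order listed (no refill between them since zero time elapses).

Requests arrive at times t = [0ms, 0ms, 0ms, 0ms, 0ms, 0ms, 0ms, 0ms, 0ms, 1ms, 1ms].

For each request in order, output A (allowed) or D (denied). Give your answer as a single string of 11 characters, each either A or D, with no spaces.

Answer: AADDDDDDDAD

Derivation:
Simulating step by step:
  req#1 t=0ms: ALLOW
  req#2 t=0ms: ALLOW
  req#3 t=0ms: DENY
  req#4 t=0ms: DENY
  req#5 t=0ms: DENY
  req#6 t=0ms: DENY
  req#7 t=0ms: DENY
  req#8 t=0ms: DENY
  req#9 t=0ms: DENY
  req#10 t=1ms: ALLOW
  req#11 t=1ms: DENY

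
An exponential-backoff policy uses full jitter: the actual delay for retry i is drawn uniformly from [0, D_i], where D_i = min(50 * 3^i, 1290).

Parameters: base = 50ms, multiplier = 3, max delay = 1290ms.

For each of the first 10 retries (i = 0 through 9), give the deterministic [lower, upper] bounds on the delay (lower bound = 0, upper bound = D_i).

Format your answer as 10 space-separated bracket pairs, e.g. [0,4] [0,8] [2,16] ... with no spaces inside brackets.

Computing bounds per retry:
  i=0: D_i=min(50*3^0,1290)=50, bounds=[0,50]
  i=1: D_i=min(50*3^1,1290)=150, bounds=[0,150]
  i=2: D_i=min(50*3^2,1290)=450, bounds=[0,450]
  i=3: D_i=min(50*3^3,1290)=1290, bounds=[0,1290]
  i=4: D_i=min(50*3^4,1290)=1290, bounds=[0,1290]
  i=5: D_i=min(50*3^5,1290)=1290, bounds=[0,1290]
  i=6: D_i=min(50*3^6,1290)=1290, bounds=[0,1290]
  i=7: D_i=min(50*3^7,1290)=1290, bounds=[0,1290]
  i=8: D_i=min(50*3^8,1290)=1290, bounds=[0,1290]
  i=9: D_i=min(50*3^9,1290)=1290, bounds=[0,1290]

Answer: [0,50] [0,150] [0,450] [0,1290] [0,1290] [0,1290] [0,1290] [0,1290] [0,1290] [0,1290]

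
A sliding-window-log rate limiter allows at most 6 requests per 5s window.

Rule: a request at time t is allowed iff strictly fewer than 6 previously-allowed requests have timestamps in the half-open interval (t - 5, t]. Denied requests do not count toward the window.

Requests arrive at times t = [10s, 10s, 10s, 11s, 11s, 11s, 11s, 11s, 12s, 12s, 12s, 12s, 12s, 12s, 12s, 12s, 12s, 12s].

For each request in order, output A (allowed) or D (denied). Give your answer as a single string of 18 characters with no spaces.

Tracking allowed requests in the window:
  req#1 t=10s: ALLOW
  req#2 t=10s: ALLOW
  req#3 t=10s: ALLOW
  req#4 t=11s: ALLOW
  req#5 t=11s: ALLOW
  req#6 t=11s: ALLOW
  req#7 t=11s: DENY
  req#8 t=11s: DENY
  req#9 t=12s: DENY
  req#10 t=12s: DENY
  req#11 t=12s: DENY
  req#12 t=12s: DENY
  req#13 t=12s: DENY
  req#14 t=12s: DENY
  req#15 t=12s: DENY
  req#16 t=12s: DENY
  req#17 t=12s: DENY
  req#18 t=12s: DENY

Answer: AAAAAADDDDDDDDDDDD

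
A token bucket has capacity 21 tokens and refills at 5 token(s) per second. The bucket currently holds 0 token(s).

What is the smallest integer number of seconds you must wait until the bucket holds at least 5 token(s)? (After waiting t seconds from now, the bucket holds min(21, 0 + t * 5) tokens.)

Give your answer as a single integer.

Answer: 1

Derivation:
Need 0 + t * 5 >= 5, so t >= 5/5.
Smallest integer t = ceil(5/5) = 1.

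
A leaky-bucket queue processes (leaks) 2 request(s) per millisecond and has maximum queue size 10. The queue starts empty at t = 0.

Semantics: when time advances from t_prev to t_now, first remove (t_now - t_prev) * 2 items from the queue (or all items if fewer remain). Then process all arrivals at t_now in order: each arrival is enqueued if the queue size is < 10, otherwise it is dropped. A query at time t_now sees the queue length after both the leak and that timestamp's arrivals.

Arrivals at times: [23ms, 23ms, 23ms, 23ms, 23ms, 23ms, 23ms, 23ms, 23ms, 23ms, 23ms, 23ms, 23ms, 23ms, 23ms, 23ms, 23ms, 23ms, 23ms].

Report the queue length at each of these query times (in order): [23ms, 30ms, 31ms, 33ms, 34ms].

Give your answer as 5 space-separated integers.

Queue lengths at query times:
  query t=23ms: backlog = 10
  query t=30ms: backlog = 0
  query t=31ms: backlog = 0
  query t=33ms: backlog = 0
  query t=34ms: backlog = 0

Answer: 10 0 0 0 0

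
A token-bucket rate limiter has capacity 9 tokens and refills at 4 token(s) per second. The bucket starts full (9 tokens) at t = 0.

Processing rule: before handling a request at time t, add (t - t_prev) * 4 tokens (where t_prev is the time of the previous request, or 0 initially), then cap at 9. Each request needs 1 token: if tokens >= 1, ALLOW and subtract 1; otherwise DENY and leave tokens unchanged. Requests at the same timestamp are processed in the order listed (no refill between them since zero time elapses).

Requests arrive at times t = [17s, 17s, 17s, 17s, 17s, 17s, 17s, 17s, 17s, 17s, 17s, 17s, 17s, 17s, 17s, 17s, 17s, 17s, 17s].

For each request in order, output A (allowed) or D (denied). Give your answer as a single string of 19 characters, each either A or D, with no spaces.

Simulating step by step:
  req#1 t=17s: ALLOW
  req#2 t=17s: ALLOW
  req#3 t=17s: ALLOW
  req#4 t=17s: ALLOW
  req#5 t=17s: ALLOW
  req#6 t=17s: ALLOW
  req#7 t=17s: ALLOW
  req#8 t=17s: ALLOW
  req#9 t=17s: ALLOW
  req#10 t=17s: DENY
  req#11 t=17s: DENY
  req#12 t=17s: DENY
  req#13 t=17s: DENY
  req#14 t=17s: DENY
  req#15 t=17s: DENY
  req#16 t=17s: DENY
  req#17 t=17s: DENY
  req#18 t=17s: DENY
  req#19 t=17s: DENY

Answer: AAAAAAAAADDDDDDDDDD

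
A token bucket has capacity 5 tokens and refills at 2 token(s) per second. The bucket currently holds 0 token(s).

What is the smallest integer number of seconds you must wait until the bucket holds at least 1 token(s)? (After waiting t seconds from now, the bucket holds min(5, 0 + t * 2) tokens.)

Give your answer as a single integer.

Answer: 1

Derivation:
Need 0 + t * 2 >= 1, so t >= 1/2.
Smallest integer t = ceil(1/2) = 1.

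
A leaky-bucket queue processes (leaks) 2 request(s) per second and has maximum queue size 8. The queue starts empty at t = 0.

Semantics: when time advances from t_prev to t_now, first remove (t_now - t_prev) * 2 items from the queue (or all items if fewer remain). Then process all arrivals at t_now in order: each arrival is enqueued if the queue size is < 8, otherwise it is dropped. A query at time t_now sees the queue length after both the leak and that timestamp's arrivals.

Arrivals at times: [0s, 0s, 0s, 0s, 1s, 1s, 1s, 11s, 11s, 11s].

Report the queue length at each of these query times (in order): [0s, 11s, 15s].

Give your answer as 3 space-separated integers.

Answer: 4 3 0

Derivation:
Queue lengths at query times:
  query t=0s: backlog = 4
  query t=11s: backlog = 3
  query t=15s: backlog = 0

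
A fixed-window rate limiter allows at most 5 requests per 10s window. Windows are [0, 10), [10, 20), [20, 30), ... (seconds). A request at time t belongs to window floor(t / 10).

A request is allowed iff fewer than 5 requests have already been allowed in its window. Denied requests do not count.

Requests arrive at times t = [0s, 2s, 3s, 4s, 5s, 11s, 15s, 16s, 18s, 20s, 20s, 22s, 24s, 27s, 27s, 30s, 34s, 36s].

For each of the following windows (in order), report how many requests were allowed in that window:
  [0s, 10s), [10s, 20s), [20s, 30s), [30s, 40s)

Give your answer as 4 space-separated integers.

Answer: 5 4 5 3

Derivation:
Processing requests:
  req#1 t=0s (window 0): ALLOW
  req#2 t=2s (window 0): ALLOW
  req#3 t=3s (window 0): ALLOW
  req#4 t=4s (window 0): ALLOW
  req#5 t=5s (window 0): ALLOW
  req#6 t=11s (window 1): ALLOW
  req#7 t=15s (window 1): ALLOW
  req#8 t=16s (window 1): ALLOW
  req#9 t=18s (window 1): ALLOW
  req#10 t=20s (window 2): ALLOW
  req#11 t=20s (window 2): ALLOW
  req#12 t=22s (window 2): ALLOW
  req#13 t=24s (window 2): ALLOW
  req#14 t=27s (window 2): ALLOW
  req#15 t=27s (window 2): DENY
  req#16 t=30s (window 3): ALLOW
  req#17 t=34s (window 3): ALLOW
  req#18 t=36s (window 3): ALLOW

Allowed counts by window: 5 4 5 3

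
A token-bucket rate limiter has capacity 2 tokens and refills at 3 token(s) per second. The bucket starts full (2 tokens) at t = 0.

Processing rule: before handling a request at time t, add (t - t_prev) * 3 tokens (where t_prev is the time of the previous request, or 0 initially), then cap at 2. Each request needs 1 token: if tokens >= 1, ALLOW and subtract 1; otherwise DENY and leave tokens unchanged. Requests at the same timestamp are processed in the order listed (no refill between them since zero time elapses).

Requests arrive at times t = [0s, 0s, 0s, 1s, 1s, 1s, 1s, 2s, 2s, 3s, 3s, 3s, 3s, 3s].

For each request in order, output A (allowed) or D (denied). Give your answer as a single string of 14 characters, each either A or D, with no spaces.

Simulating step by step:
  req#1 t=0s: ALLOW
  req#2 t=0s: ALLOW
  req#3 t=0s: DENY
  req#4 t=1s: ALLOW
  req#5 t=1s: ALLOW
  req#6 t=1s: DENY
  req#7 t=1s: DENY
  req#8 t=2s: ALLOW
  req#9 t=2s: ALLOW
  req#10 t=3s: ALLOW
  req#11 t=3s: ALLOW
  req#12 t=3s: DENY
  req#13 t=3s: DENY
  req#14 t=3s: DENY

Answer: AADAADDAAAADDD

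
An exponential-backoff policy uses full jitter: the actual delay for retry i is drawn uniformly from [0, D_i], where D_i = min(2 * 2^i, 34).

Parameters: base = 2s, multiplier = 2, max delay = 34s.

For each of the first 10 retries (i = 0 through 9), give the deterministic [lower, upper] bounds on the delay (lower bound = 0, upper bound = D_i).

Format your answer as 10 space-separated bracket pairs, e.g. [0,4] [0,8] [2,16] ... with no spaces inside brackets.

Computing bounds per retry:
  i=0: D_i=min(2*2^0,34)=2, bounds=[0,2]
  i=1: D_i=min(2*2^1,34)=4, bounds=[0,4]
  i=2: D_i=min(2*2^2,34)=8, bounds=[0,8]
  i=3: D_i=min(2*2^3,34)=16, bounds=[0,16]
  i=4: D_i=min(2*2^4,34)=32, bounds=[0,32]
  i=5: D_i=min(2*2^5,34)=34, bounds=[0,34]
  i=6: D_i=min(2*2^6,34)=34, bounds=[0,34]
  i=7: D_i=min(2*2^7,34)=34, bounds=[0,34]
  i=8: D_i=min(2*2^8,34)=34, bounds=[0,34]
  i=9: D_i=min(2*2^9,34)=34, bounds=[0,34]

Answer: [0,2] [0,4] [0,8] [0,16] [0,32] [0,34] [0,34] [0,34] [0,34] [0,34]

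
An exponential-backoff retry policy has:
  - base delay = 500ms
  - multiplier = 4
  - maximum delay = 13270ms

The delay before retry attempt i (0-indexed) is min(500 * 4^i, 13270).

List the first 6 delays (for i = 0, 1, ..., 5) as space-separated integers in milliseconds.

Computing each delay:
  i=0: min(500*4^0, 13270) = 500
  i=1: min(500*4^1, 13270) = 2000
  i=2: min(500*4^2, 13270) = 8000
  i=3: min(500*4^3, 13270) = 13270
  i=4: min(500*4^4, 13270) = 13270
  i=5: min(500*4^5, 13270) = 13270

Answer: 500 2000 8000 13270 13270 13270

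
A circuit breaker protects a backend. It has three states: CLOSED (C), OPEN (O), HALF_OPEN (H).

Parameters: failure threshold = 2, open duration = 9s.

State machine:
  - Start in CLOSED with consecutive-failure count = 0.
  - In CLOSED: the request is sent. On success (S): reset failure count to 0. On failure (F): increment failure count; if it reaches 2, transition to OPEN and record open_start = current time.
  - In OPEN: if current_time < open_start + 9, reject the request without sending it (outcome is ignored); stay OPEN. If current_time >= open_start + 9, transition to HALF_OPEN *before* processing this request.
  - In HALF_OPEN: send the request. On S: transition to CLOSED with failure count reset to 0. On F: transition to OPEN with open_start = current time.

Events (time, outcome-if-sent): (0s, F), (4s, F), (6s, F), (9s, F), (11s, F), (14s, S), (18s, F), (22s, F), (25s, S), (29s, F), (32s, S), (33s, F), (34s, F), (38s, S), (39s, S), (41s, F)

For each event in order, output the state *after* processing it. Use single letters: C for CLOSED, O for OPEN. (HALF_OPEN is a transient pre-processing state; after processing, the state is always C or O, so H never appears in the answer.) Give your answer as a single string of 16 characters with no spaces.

Answer: COOOOCCOOOCCOOOO

Derivation:
State after each event:
  event#1 t=0s outcome=F: state=CLOSED
  event#2 t=4s outcome=F: state=OPEN
  event#3 t=6s outcome=F: state=OPEN
  event#4 t=9s outcome=F: state=OPEN
  event#5 t=11s outcome=F: state=OPEN
  event#6 t=14s outcome=S: state=CLOSED
  event#7 t=18s outcome=F: state=CLOSED
  event#8 t=22s outcome=F: state=OPEN
  event#9 t=25s outcome=S: state=OPEN
  event#10 t=29s outcome=F: state=OPEN
  event#11 t=32s outcome=S: state=CLOSED
  event#12 t=33s outcome=F: state=CLOSED
  event#13 t=34s outcome=F: state=OPEN
  event#14 t=38s outcome=S: state=OPEN
  event#15 t=39s outcome=S: state=OPEN
  event#16 t=41s outcome=F: state=OPEN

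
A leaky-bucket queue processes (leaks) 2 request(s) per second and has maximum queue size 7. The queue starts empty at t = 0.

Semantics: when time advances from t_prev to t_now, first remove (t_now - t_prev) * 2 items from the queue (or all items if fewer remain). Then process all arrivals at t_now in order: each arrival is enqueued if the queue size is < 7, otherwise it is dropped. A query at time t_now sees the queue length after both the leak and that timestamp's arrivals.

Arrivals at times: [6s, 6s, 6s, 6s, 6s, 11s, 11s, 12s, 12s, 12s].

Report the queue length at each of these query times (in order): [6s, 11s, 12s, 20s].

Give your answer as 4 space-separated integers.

Queue lengths at query times:
  query t=6s: backlog = 5
  query t=11s: backlog = 2
  query t=12s: backlog = 3
  query t=20s: backlog = 0

Answer: 5 2 3 0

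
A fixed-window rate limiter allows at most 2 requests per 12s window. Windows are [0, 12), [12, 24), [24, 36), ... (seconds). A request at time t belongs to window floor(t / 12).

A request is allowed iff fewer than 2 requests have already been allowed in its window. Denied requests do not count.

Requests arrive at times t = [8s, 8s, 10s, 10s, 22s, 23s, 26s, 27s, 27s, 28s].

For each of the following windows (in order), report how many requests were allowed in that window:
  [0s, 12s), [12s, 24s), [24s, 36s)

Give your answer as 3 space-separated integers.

Answer: 2 2 2

Derivation:
Processing requests:
  req#1 t=8s (window 0): ALLOW
  req#2 t=8s (window 0): ALLOW
  req#3 t=10s (window 0): DENY
  req#4 t=10s (window 0): DENY
  req#5 t=22s (window 1): ALLOW
  req#6 t=23s (window 1): ALLOW
  req#7 t=26s (window 2): ALLOW
  req#8 t=27s (window 2): ALLOW
  req#9 t=27s (window 2): DENY
  req#10 t=28s (window 2): DENY

Allowed counts by window: 2 2 2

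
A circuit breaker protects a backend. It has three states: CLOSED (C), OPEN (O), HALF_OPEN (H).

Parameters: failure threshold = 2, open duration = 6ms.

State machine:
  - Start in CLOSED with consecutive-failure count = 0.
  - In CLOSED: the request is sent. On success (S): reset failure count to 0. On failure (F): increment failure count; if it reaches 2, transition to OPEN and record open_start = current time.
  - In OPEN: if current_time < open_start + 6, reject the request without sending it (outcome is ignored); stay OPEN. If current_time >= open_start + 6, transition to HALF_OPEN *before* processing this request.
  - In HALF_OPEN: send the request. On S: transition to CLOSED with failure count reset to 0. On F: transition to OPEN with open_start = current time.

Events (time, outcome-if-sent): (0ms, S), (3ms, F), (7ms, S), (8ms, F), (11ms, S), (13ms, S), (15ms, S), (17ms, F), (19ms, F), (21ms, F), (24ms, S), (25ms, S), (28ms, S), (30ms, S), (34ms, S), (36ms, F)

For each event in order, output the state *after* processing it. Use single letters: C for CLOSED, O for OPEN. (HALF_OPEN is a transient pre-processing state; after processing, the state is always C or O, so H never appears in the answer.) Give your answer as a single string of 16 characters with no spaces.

State after each event:
  event#1 t=0ms outcome=S: state=CLOSED
  event#2 t=3ms outcome=F: state=CLOSED
  event#3 t=7ms outcome=S: state=CLOSED
  event#4 t=8ms outcome=F: state=CLOSED
  event#5 t=11ms outcome=S: state=CLOSED
  event#6 t=13ms outcome=S: state=CLOSED
  event#7 t=15ms outcome=S: state=CLOSED
  event#8 t=17ms outcome=F: state=CLOSED
  event#9 t=19ms outcome=F: state=OPEN
  event#10 t=21ms outcome=F: state=OPEN
  event#11 t=24ms outcome=S: state=OPEN
  event#12 t=25ms outcome=S: state=CLOSED
  event#13 t=28ms outcome=S: state=CLOSED
  event#14 t=30ms outcome=S: state=CLOSED
  event#15 t=34ms outcome=S: state=CLOSED
  event#16 t=36ms outcome=F: state=CLOSED

Answer: CCCCCCCCOOOCCCCC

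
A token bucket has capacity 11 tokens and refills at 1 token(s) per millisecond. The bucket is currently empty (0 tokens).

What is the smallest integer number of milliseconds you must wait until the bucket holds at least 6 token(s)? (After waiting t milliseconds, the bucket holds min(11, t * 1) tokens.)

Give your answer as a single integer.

Need t * 1 >= 6, so t >= 6/1.
Smallest integer t = ceil(6/1) = 6.

Answer: 6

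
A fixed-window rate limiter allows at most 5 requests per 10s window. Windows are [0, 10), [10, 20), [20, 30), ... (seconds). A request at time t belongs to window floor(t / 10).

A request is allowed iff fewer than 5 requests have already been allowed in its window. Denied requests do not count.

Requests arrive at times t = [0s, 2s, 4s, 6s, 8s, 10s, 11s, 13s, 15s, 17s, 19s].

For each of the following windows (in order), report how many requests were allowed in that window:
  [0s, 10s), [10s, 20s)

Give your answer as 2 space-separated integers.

Processing requests:
  req#1 t=0s (window 0): ALLOW
  req#2 t=2s (window 0): ALLOW
  req#3 t=4s (window 0): ALLOW
  req#4 t=6s (window 0): ALLOW
  req#5 t=8s (window 0): ALLOW
  req#6 t=10s (window 1): ALLOW
  req#7 t=11s (window 1): ALLOW
  req#8 t=13s (window 1): ALLOW
  req#9 t=15s (window 1): ALLOW
  req#10 t=17s (window 1): ALLOW
  req#11 t=19s (window 1): DENY

Allowed counts by window: 5 5

Answer: 5 5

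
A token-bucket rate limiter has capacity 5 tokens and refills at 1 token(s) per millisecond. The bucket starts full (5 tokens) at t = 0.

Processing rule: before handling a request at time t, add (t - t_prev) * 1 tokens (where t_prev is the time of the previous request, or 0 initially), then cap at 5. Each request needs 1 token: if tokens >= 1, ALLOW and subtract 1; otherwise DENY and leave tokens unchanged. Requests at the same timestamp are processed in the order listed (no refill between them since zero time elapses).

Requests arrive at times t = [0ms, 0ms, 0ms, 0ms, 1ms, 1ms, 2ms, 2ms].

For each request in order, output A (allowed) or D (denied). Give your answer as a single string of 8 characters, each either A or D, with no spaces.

Simulating step by step:
  req#1 t=0ms: ALLOW
  req#2 t=0ms: ALLOW
  req#3 t=0ms: ALLOW
  req#4 t=0ms: ALLOW
  req#5 t=1ms: ALLOW
  req#6 t=1ms: ALLOW
  req#7 t=2ms: ALLOW
  req#8 t=2ms: DENY

Answer: AAAAAAAD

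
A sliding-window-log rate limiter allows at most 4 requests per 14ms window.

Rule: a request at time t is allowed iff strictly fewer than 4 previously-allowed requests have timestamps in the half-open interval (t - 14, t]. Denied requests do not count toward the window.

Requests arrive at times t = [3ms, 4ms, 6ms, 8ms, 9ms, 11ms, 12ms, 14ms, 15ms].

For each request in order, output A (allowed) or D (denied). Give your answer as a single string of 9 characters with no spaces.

Answer: AAAADDDDD

Derivation:
Tracking allowed requests in the window:
  req#1 t=3ms: ALLOW
  req#2 t=4ms: ALLOW
  req#3 t=6ms: ALLOW
  req#4 t=8ms: ALLOW
  req#5 t=9ms: DENY
  req#6 t=11ms: DENY
  req#7 t=12ms: DENY
  req#8 t=14ms: DENY
  req#9 t=15ms: DENY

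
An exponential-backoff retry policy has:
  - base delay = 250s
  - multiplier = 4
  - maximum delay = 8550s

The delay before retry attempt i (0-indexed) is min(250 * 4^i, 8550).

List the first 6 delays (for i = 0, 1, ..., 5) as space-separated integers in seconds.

Answer: 250 1000 4000 8550 8550 8550

Derivation:
Computing each delay:
  i=0: min(250*4^0, 8550) = 250
  i=1: min(250*4^1, 8550) = 1000
  i=2: min(250*4^2, 8550) = 4000
  i=3: min(250*4^3, 8550) = 8550
  i=4: min(250*4^4, 8550) = 8550
  i=5: min(250*4^5, 8550) = 8550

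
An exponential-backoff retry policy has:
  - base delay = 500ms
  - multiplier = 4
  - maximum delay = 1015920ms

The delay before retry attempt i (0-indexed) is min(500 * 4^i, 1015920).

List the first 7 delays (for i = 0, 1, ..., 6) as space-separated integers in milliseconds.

Computing each delay:
  i=0: min(500*4^0, 1015920) = 500
  i=1: min(500*4^1, 1015920) = 2000
  i=2: min(500*4^2, 1015920) = 8000
  i=3: min(500*4^3, 1015920) = 32000
  i=4: min(500*4^4, 1015920) = 128000
  i=5: min(500*4^5, 1015920) = 512000
  i=6: min(500*4^6, 1015920) = 1015920

Answer: 500 2000 8000 32000 128000 512000 1015920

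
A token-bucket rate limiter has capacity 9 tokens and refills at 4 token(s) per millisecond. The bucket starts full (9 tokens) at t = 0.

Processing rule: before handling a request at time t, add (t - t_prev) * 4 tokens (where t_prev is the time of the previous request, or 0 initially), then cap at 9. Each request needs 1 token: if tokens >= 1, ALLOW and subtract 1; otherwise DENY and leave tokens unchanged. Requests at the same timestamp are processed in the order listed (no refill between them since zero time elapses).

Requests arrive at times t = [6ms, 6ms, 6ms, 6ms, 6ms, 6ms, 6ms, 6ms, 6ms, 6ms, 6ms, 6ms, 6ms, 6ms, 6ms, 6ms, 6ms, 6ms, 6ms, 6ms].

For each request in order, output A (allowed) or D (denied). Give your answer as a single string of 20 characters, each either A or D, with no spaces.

Answer: AAAAAAAAADDDDDDDDDDD

Derivation:
Simulating step by step:
  req#1 t=6ms: ALLOW
  req#2 t=6ms: ALLOW
  req#3 t=6ms: ALLOW
  req#4 t=6ms: ALLOW
  req#5 t=6ms: ALLOW
  req#6 t=6ms: ALLOW
  req#7 t=6ms: ALLOW
  req#8 t=6ms: ALLOW
  req#9 t=6ms: ALLOW
  req#10 t=6ms: DENY
  req#11 t=6ms: DENY
  req#12 t=6ms: DENY
  req#13 t=6ms: DENY
  req#14 t=6ms: DENY
  req#15 t=6ms: DENY
  req#16 t=6ms: DENY
  req#17 t=6ms: DENY
  req#18 t=6ms: DENY
  req#19 t=6ms: DENY
  req#20 t=6ms: DENY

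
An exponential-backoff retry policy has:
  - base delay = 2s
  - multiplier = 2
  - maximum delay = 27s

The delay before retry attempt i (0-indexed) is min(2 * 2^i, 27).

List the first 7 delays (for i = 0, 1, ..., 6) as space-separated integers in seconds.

Computing each delay:
  i=0: min(2*2^0, 27) = 2
  i=1: min(2*2^1, 27) = 4
  i=2: min(2*2^2, 27) = 8
  i=3: min(2*2^3, 27) = 16
  i=4: min(2*2^4, 27) = 27
  i=5: min(2*2^5, 27) = 27
  i=6: min(2*2^6, 27) = 27

Answer: 2 4 8 16 27 27 27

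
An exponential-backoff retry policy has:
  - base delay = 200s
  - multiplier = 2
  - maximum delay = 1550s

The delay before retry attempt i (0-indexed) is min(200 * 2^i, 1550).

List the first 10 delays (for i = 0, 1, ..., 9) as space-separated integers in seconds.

Answer: 200 400 800 1550 1550 1550 1550 1550 1550 1550

Derivation:
Computing each delay:
  i=0: min(200*2^0, 1550) = 200
  i=1: min(200*2^1, 1550) = 400
  i=2: min(200*2^2, 1550) = 800
  i=3: min(200*2^3, 1550) = 1550
  i=4: min(200*2^4, 1550) = 1550
  i=5: min(200*2^5, 1550) = 1550
  i=6: min(200*2^6, 1550) = 1550
  i=7: min(200*2^7, 1550) = 1550
  i=8: min(200*2^8, 1550) = 1550
  i=9: min(200*2^9, 1550) = 1550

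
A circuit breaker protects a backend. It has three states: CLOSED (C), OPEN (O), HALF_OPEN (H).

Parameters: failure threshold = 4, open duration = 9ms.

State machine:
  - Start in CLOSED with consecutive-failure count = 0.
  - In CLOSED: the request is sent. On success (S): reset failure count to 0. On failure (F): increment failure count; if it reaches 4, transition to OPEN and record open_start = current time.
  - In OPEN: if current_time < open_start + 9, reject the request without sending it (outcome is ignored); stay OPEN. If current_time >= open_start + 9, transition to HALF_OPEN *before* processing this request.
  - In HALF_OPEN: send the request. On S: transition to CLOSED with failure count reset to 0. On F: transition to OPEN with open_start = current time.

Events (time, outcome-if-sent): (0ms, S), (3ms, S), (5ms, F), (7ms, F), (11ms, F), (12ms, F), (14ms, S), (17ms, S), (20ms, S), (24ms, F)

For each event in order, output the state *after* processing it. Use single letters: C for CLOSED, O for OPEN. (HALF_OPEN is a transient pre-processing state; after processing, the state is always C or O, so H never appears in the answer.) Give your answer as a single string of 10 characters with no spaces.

State after each event:
  event#1 t=0ms outcome=S: state=CLOSED
  event#2 t=3ms outcome=S: state=CLOSED
  event#3 t=5ms outcome=F: state=CLOSED
  event#4 t=7ms outcome=F: state=CLOSED
  event#5 t=11ms outcome=F: state=CLOSED
  event#6 t=12ms outcome=F: state=OPEN
  event#7 t=14ms outcome=S: state=OPEN
  event#8 t=17ms outcome=S: state=OPEN
  event#9 t=20ms outcome=S: state=OPEN
  event#10 t=24ms outcome=F: state=OPEN

Answer: CCCCCOOOOO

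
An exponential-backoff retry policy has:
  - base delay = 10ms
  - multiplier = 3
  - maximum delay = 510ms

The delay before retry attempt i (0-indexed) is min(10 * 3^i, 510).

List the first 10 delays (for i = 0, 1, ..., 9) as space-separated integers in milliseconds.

Computing each delay:
  i=0: min(10*3^0, 510) = 10
  i=1: min(10*3^1, 510) = 30
  i=2: min(10*3^2, 510) = 90
  i=3: min(10*3^3, 510) = 270
  i=4: min(10*3^4, 510) = 510
  i=5: min(10*3^5, 510) = 510
  i=6: min(10*3^6, 510) = 510
  i=7: min(10*3^7, 510) = 510
  i=8: min(10*3^8, 510) = 510
  i=9: min(10*3^9, 510) = 510

Answer: 10 30 90 270 510 510 510 510 510 510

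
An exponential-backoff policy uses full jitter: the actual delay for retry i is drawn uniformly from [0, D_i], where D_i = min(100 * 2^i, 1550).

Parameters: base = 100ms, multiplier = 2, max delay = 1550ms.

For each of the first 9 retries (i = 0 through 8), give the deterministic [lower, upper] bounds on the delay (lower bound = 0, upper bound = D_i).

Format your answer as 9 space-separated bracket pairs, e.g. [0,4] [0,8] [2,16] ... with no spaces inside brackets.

Computing bounds per retry:
  i=0: D_i=min(100*2^0,1550)=100, bounds=[0,100]
  i=1: D_i=min(100*2^1,1550)=200, bounds=[0,200]
  i=2: D_i=min(100*2^2,1550)=400, bounds=[0,400]
  i=3: D_i=min(100*2^3,1550)=800, bounds=[0,800]
  i=4: D_i=min(100*2^4,1550)=1550, bounds=[0,1550]
  i=5: D_i=min(100*2^5,1550)=1550, bounds=[0,1550]
  i=6: D_i=min(100*2^6,1550)=1550, bounds=[0,1550]
  i=7: D_i=min(100*2^7,1550)=1550, bounds=[0,1550]
  i=8: D_i=min(100*2^8,1550)=1550, bounds=[0,1550]

Answer: [0,100] [0,200] [0,400] [0,800] [0,1550] [0,1550] [0,1550] [0,1550] [0,1550]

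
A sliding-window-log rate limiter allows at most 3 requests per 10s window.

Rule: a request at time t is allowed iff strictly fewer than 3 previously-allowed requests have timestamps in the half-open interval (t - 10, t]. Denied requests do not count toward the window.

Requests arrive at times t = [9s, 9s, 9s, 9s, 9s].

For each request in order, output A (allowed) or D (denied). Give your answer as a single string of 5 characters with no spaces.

Tracking allowed requests in the window:
  req#1 t=9s: ALLOW
  req#2 t=9s: ALLOW
  req#3 t=9s: ALLOW
  req#4 t=9s: DENY
  req#5 t=9s: DENY

Answer: AAADD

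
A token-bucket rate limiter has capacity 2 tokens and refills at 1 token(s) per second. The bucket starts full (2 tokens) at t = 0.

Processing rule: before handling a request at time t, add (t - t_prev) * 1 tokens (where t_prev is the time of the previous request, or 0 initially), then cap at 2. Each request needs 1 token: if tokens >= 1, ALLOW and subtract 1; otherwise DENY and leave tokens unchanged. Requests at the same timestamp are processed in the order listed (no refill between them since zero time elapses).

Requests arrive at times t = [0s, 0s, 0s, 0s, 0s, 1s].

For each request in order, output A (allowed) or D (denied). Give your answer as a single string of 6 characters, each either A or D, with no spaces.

Answer: AADDDA

Derivation:
Simulating step by step:
  req#1 t=0s: ALLOW
  req#2 t=0s: ALLOW
  req#3 t=0s: DENY
  req#4 t=0s: DENY
  req#5 t=0s: DENY
  req#6 t=1s: ALLOW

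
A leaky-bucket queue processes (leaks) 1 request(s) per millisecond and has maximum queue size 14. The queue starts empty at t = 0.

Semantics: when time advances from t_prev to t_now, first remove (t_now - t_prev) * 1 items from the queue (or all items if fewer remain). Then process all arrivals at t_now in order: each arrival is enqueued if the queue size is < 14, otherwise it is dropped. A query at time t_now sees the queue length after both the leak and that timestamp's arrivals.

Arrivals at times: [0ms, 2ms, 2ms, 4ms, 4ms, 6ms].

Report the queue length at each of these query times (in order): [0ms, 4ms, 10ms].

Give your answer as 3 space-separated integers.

Queue lengths at query times:
  query t=0ms: backlog = 1
  query t=4ms: backlog = 2
  query t=10ms: backlog = 0

Answer: 1 2 0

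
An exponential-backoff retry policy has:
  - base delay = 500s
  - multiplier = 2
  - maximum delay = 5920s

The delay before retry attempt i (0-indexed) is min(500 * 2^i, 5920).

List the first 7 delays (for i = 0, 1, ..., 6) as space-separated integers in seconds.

Answer: 500 1000 2000 4000 5920 5920 5920

Derivation:
Computing each delay:
  i=0: min(500*2^0, 5920) = 500
  i=1: min(500*2^1, 5920) = 1000
  i=2: min(500*2^2, 5920) = 2000
  i=3: min(500*2^3, 5920) = 4000
  i=4: min(500*2^4, 5920) = 5920
  i=5: min(500*2^5, 5920) = 5920
  i=6: min(500*2^6, 5920) = 5920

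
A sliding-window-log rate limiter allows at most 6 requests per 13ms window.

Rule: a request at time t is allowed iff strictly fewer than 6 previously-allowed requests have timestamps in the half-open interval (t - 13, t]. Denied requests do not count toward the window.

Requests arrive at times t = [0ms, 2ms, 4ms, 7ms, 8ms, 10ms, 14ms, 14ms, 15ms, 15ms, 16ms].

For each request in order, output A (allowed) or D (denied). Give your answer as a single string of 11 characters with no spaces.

Tracking allowed requests in the window:
  req#1 t=0ms: ALLOW
  req#2 t=2ms: ALLOW
  req#3 t=4ms: ALLOW
  req#4 t=7ms: ALLOW
  req#5 t=8ms: ALLOW
  req#6 t=10ms: ALLOW
  req#7 t=14ms: ALLOW
  req#8 t=14ms: DENY
  req#9 t=15ms: ALLOW
  req#10 t=15ms: DENY
  req#11 t=16ms: DENY

Answer: AAAAAAADADD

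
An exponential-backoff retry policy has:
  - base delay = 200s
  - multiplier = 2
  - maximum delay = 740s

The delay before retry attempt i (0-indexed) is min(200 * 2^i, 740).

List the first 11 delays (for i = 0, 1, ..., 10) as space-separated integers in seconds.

Answer: 200 400 740 740 740 740 740 740 740 740 740

Derivation:
Computing each delay:
  i=0: min(200*2^0, 740) = 200
  i=1: min(200*2^1, 740) = 400
  i=2: min(200*2^2, 740) = 740
  i=3: min(200*2^3, 740) = 740
  i=4: min(200*2^4, 740) = 740
  i=5: min(200*2^5, 740) = 740
  i=6: min(200*2^6, 740) = 740
  i=7: min(200*2^7, 740) = 740
  i=8: min(200*2^8, 740) = 740
  i=9: min(200*2^9, 740) = 740
  i=10: min(200*2^10, 740) = 740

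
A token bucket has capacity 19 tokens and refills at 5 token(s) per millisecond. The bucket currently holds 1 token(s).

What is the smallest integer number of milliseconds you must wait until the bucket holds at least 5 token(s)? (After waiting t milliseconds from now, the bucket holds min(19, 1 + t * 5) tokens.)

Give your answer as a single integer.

Answer: 1

Derivation:
Need 1 + t * 5 >= 5, so t >= 4/5.
Smallest integer t = ceil(4/5) = 1.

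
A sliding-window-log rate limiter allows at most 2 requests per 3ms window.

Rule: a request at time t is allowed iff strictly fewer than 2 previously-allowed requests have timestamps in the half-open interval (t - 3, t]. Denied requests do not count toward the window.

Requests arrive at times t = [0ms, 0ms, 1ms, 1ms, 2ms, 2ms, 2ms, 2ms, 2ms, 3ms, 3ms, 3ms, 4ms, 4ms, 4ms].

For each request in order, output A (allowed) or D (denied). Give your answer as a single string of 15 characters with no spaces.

Tracking allowed requests in the window:
  req#1 t=0ms: ALLOW
  req#2 t=0ms: ALLOW
  req#3 t=1ms: DENY
  req#4 t=1ms: DENY
  req#5 t=2ms: DENY
  req#6 t=2ms: DENY
  req#7 t=2ms: DENY
  req#8 t=2ms: DENY
  req#9 t=2ms: DENY
  req#10 t=3ms: ALLOW
  req#11 t=3ms: ALLOW
  req#12 t=3ms: DENY
  req#13 t=4ms: DENY
  req#14 t=4ms: DENY
  req#15 t=4ms: DENY

Answer: AADDDDDDDAADDDD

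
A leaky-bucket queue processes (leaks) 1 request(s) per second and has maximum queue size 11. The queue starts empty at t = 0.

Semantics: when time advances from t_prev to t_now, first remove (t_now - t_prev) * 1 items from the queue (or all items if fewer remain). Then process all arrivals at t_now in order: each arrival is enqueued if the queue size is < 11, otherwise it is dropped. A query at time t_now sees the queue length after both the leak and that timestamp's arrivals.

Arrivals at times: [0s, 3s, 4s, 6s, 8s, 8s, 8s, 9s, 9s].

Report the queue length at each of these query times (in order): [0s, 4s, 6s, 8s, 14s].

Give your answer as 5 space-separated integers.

Queue lengths at query times:
  query t=0s: backlog = 1
  query t=4s: backlog = 1
  query t=6s: backlog = 1
  query t=8s: backlog = 3
  query t=14s: backlog = 0

Answer: 1 1 1 3 0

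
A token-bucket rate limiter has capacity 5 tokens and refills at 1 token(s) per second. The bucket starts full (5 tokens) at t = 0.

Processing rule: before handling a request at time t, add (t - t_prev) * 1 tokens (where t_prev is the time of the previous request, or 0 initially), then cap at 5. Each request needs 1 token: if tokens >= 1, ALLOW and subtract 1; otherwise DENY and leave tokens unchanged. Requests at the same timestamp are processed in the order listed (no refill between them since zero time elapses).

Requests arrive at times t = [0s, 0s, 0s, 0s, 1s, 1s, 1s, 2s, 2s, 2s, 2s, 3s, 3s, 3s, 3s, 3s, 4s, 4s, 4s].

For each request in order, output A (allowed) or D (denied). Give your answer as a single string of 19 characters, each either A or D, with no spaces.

Answer: AAAAAADADDDADDDDADD

Derivation:
Simulating step by step:
  req#1 t=0s: ALLOW
  req#2 t=0s: ALLOW
  req#3 t=0s: ALLOW
  req#4 t=0s: ALLOW
  req#5 t=1s: ALLOW
  req#6 t=1s: ALLOW
  req#7 t=1s: DENY
  req#8 t=2s: ALLOW
  req#9 t=2s: DENY
  req#10 t=2s: DENY
  req#11 t=2s: DENY
  req#12 t=3s: ALLOW
  req#13 t=3s: DENY
  req#14 t=3s: DENY
  req#15 t=3s: DENY
  req#16 t=3s: DENY
  req#17 t=4s: ALLOW
  req#18 t=4s: DENY
  req#19 t=4s: DENY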